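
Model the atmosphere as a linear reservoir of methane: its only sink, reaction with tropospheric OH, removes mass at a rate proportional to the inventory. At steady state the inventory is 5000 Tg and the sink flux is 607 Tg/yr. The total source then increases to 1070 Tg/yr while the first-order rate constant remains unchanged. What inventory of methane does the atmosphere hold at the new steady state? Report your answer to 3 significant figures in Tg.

Rate constant k = F/M = 607 / 5000 = 0.1214 yr⁻¹.
At the new steady state, source = k·M_new ⇒ M_new = 1070 / 0.1214 = 8814 Tg.
(Equivalently M_new = M × F_new/F_old = 5000 × 1070/607.)

8810 Tg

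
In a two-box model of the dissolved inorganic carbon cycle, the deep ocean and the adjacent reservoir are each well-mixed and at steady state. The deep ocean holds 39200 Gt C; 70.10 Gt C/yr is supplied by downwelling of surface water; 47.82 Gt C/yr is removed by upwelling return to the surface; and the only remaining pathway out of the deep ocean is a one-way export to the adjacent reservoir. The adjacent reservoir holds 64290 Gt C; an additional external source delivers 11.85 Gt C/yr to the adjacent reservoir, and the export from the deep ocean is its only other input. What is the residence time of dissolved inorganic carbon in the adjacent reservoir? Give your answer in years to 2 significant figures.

Balance the deep ocean: ΣF_in = 70.100 Gt C/yr.
Export to the adjacent reservoir = ΣF_in − (47.82) = 22.280 Gt C/yr.
Total input to the adjacent reservoir = 22.280 + 11.85 = 34.130 Gt C/yr; at steady state this equals its total output.
τ = M / F = 64290 / 34.130 = 1884 yr.

1900 yr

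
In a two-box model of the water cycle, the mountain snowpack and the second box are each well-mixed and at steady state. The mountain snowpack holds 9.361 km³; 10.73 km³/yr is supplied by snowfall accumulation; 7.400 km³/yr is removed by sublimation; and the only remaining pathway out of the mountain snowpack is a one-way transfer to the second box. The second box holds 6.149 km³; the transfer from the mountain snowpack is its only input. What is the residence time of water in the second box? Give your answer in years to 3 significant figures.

1.85 yr

Balance the mountain snowpack: ΣF_in = 10.730 km³/yr.
Transfer to the second box = ΣF_in − (7.400) = 3.3300 km³/yr.
At steady state the output of the second box equals its input, 3.3300 km³/yr.
τ = M / F = 6.149 / 3.3300 = 1.847 yr.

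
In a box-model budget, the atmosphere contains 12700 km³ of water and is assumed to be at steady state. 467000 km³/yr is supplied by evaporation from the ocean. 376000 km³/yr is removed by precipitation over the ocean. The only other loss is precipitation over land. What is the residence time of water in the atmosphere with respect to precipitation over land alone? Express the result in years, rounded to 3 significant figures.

At steady state ΣF_in = ΣF_out.
ΣF_in = 467000 km³/yr.
Precipitation over land flux = ΣF_in − (376000) = 467000 − 376000 = 91000 km³/yr.
τ = M / F = 12700 / 91000 = 0.1396 yr.

0.140 yr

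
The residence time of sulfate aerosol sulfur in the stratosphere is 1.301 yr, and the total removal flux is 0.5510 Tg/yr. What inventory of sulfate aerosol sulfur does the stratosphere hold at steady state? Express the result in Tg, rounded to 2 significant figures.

0.72 Tg

τ = M/F ⇒ M = τ × F = 1.301 × 0.5510 = 0.7169 Tg.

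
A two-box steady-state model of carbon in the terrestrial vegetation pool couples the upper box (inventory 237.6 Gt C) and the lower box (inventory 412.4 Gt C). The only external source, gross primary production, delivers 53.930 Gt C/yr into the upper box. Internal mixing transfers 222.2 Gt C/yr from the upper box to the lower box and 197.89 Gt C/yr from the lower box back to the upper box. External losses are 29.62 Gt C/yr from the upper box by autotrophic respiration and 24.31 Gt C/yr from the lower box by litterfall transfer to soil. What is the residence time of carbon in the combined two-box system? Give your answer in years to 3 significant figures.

12.1 yr

Treat the two boxes together as one reservoir: the mixing fluxes between them are internal recycling, so τ = ΣM / Σ(external losses).
M_total = 237.6 + 412.4 = 650.00 Gt C.
ΣF_external_out = 29.62 + 24.31 = 53.930 Gt C/yr.
τ = M_total / ΣF_ext = 650.00 / 53.930 = 12.05 yr.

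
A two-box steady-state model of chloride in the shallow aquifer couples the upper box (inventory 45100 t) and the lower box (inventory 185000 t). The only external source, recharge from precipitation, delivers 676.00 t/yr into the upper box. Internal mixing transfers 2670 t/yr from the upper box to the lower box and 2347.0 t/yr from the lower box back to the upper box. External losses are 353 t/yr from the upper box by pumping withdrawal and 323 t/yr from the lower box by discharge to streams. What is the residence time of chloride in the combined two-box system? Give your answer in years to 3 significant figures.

Residence time in the combined system uses the total inventory and the total *external* removal — internal exchanges between the two boxes cancel.
M_total = 45100 + 185000 = 230100 t.
ΣF_external_out = 353 + 323 = 676.00 t/yr.
τ = M_total / ΣF_ext = 230100 / 676.00 = 340.4 yr.

340 yr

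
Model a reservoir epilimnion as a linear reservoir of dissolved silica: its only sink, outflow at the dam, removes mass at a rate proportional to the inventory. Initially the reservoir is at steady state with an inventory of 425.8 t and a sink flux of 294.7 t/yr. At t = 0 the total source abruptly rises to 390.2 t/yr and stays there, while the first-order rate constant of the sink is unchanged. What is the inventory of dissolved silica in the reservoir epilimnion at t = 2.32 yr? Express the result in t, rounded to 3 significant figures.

Residence time τ = M₀/F₀ = 1.445 yr. The eventual steady state is M_∞ = M₀·(F₁/F₀) = 425.8 × 390.2/294.7 = 563.78 t.
The anomaly ΔM(t) = M(t) − M_∞ decays as ΔM₀·e^(−t/τ) with ΔM₀ = 425.8 − 563.78 = −138.0 t.
At t = 2.32 yr, e^(−t/τ) = e^(−1.606) = 0.2008, so ΔM = −27.70 t and M = 563.78 − 27.70 = 536.08 t.

536 t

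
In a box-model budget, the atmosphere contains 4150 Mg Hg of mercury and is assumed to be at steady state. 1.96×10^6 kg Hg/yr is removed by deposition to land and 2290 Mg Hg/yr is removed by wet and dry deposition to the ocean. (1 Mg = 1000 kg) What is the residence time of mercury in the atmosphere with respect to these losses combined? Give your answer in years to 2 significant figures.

Convert the deposition to land flux: 1.96×10^6 kg Hg/yr = 1960 Mg Hg/yr.
Total removal = 1960 + 2290 = 4250.0 Mg Hg/yr.
τ = M / ΣF_out = 4150 / 4250.0 = 0.9765 yr.

0.98 yr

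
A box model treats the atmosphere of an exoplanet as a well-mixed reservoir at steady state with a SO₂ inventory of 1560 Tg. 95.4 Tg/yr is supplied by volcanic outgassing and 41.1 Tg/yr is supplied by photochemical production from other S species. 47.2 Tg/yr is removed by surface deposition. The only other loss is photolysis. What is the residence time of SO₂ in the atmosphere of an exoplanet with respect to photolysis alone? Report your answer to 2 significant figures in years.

At steady state ΣF_in = ΣF_out.
ΣF_in = 95.4 + 41.1 = 136.50 Tg/yr.
Photolysis flux = ΣF_in − (47.2) = 136.50 − 47.20 = 89.30 Tg/yr.
τ = M / F = 1560 / 89.30 = 17.47 yr.

17 yr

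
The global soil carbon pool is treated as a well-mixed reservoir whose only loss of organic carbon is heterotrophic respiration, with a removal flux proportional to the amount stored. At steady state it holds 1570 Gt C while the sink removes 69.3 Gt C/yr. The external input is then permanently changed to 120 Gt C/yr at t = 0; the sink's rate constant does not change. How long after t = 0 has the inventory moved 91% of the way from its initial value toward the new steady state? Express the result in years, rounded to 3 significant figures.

τ = M₀/F₀ = 1570/69.3 = 22.66 yr.
The remaining gap fraction is e^(−t/τ); 91% covered ⇒ e^(−t/τ) = 0.0900.
t = −τ ln(0.0900) = 22.66 × 2.408 = 54.55 yr.

54.6 yr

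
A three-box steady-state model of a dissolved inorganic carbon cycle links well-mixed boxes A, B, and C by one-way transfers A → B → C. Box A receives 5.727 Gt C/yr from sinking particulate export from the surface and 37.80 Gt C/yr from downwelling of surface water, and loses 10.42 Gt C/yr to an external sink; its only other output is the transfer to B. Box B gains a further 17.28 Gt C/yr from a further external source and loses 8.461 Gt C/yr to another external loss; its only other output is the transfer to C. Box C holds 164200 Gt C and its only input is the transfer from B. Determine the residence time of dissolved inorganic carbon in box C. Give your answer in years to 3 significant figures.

Box A: F(A→B) = (5.727 + 37.80) − 10.42 = 33.107 Gt C/yr.
Box B: F(B→C) = (33.107 + 17.28) − 8.461 = 41.926 Gt C/yr.
Box C throughput = its input = 41.926 Gt C/yr; τ = 164200 / 41.926 = 3916 yr.

3920 yr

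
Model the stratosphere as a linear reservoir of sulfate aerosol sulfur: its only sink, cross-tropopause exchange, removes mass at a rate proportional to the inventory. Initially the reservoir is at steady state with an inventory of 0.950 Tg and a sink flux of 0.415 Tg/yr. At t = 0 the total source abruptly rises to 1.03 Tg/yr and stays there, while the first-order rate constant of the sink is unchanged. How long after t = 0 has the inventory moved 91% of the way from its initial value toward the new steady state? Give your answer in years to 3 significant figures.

5.51 yr

τ = M₀/F₀ = 0.950/0.415 = 2.289 yr.
The remaining gap fraction is e^(−t/τ); 91% covered ⇒ e^(−t/τ) = 0.0900.
t = −τ ln(0.0900) = 2.289 × 2.408 = 5.512 yr.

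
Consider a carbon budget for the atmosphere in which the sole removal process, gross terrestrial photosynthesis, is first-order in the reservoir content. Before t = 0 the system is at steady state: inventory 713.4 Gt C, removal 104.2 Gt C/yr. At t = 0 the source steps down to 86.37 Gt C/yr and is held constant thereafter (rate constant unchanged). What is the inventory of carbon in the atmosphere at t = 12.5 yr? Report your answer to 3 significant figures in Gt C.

611 Gt C

The sink rate constant is k = F₀/M₀ = 104.2/713.4 = 0.1461 yr⁻¹.
Solving dM/dt = F₁ − kM with M(0) = M₀ gives M(t) = F₁/k + (M₀ − F₁/k)·e^(−kt).
F₁/k = 86.37/0.1461 = 591.33 Gt C; kt = 0.1461 × 12.5 = 1.826, e^(−kt) = 0.1611.
M(12.5) = 591.33 + (713.4 − 591.33) × 0.1611 = 591.33 + 19.67 = 610.99 Gt C.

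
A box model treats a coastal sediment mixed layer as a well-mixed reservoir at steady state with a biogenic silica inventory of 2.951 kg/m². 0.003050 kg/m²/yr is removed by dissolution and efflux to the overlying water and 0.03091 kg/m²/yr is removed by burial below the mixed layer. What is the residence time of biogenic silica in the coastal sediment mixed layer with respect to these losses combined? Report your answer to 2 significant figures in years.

Total removal = 0.003050 + 0.03091 = 0.033960 kg/m²/yr.
τ = M / ΣF_out = 2.951 / 0.033960 = 86.90 yr.

87 yr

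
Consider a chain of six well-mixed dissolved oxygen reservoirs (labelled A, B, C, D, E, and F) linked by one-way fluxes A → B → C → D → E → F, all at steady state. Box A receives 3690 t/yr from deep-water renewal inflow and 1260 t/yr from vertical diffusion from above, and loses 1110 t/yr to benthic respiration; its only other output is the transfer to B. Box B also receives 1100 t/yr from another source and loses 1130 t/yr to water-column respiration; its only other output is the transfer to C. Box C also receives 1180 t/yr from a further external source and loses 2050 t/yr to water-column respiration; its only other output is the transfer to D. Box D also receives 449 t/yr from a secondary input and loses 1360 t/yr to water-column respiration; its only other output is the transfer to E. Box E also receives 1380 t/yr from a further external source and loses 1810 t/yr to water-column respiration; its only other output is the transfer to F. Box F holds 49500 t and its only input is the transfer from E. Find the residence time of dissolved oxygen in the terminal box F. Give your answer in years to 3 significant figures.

Box A: F(A→B) = (3690 + 1260) − 1110 = 3840.0 t/yr.
Box B: F(B→C) = (3840.0 + 1100) − 1130 = 3810.0 t/yr.
Box C: F(C→D) = (3810.0 + 1180) − 2050 = 2940.0 t/yr.
Box D: F(D→E) = (2940.0 + 449) − 1360 = 2029.0 t/yr.
Box E: F(E→F) = (2029.0 + 1380) − 1810 = 1599.0 t/yr.
Box F throughput = its input = 1599.0 t/yr; τ = 49500 / 1599.0 = 30.96 yr.

31.0 yr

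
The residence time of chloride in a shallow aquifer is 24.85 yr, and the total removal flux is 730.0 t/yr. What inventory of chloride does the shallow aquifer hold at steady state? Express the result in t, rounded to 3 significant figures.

τ = M/F ⇒ M = τ × F = 24.85 × 730.0 = 18140 t.

18100 t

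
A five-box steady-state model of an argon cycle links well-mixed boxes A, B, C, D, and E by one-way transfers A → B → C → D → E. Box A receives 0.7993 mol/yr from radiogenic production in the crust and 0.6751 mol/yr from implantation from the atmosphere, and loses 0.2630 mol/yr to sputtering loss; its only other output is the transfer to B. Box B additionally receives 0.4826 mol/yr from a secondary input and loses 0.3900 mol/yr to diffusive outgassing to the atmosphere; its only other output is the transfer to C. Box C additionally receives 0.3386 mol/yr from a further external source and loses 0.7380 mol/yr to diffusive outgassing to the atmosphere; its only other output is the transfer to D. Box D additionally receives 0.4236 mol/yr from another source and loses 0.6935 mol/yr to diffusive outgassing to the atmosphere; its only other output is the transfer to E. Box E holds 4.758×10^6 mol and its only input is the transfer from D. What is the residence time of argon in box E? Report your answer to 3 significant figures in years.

7.50×10^6 yr

Box A: F(A→B) = (0.7993 + 0.6751) − 0.2630 = 1.2114 mol/yr.
Box B: F(B→C) = (1.2114 + 0.4826) − 0.3900 = 1.3040 mol/yr.
Box C: F(C→D) = (1.3040 + 0.3386) − 0.7380 = 0.90460 mol/yr.
Box D: F(D→E) = (0.90460 + 0.4236) − 0.6935 = 0.63470 mol/yr.
Box E throughput = its input = 0.63470 mol/yr; τ = 4.758×10^6 / 0.63470 = 7.496×10^6 yr.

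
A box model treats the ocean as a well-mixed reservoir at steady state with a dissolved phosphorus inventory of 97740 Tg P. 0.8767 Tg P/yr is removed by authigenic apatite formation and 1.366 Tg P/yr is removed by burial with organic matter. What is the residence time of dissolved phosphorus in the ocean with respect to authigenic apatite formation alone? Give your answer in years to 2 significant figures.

110000 yr

Residence time with respect to a single sink: τ = M / F_sink.
τ = 97740 / 0.8767 = 111500 yr.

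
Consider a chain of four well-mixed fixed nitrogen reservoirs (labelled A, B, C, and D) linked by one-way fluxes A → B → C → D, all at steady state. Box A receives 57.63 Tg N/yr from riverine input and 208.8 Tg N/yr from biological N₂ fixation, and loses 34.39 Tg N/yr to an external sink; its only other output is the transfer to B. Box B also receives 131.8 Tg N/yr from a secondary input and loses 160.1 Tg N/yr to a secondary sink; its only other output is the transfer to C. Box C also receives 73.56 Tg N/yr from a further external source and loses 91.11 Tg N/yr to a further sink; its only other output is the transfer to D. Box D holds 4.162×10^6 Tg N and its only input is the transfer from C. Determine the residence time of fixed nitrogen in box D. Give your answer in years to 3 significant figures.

Box A: F(A→B) = (57.63 + 208.8) − 34.39 = 232.04 Tg N/yr.
Box B: F(B→C) = (232.04 + 131.8) − 160.1 = 203.74 Tg N/yr.
Box C: F(C→D) = (203.74 + 73.56) − 91.11 = 186.19 Tg N/yr.
Box D throughput = its input = 186.19 Tg N/yr; τ = 4.162×10^6 / 186.19 = 22350 yr.

22400 yr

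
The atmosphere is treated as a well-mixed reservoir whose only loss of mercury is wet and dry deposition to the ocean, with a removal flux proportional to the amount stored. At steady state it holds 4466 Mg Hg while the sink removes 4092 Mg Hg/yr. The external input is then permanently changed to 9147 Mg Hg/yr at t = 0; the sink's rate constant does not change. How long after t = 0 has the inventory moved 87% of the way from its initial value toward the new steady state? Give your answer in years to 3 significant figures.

2.23 yr

τ = M₀/F₀ = 4466/4092 = 1.091 yr.
The remaining gap fraction is e^(−t/τ); 87% covered ⇒ e^(−t/τ) = 0.130.
t = −τ ln(0.130) = 1.091 × 2.040 = 2.227 yr.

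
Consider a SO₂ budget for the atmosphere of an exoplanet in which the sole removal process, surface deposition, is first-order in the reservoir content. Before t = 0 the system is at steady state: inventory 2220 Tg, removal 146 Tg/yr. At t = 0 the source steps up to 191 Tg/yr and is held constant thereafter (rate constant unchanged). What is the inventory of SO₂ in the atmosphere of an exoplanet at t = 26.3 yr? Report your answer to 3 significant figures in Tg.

2780 Tg

Residence time τ = M₀/F₀ = 15.21 yr. The eventual steady state is M_∞ = M₀·(F₁/F₀) = 2220 × 191/146 = 2904.2 Tg.
The anomaly ΔM(t) = M(t) − M_∞ decays as ΔM₀·e^(−t/τ) with ΔM₀ = 2220 − 2904.2 = −684.2 Tg.
At t = 26.3 yr, e^(−t/τ) = e^(−1.730) = 0.1773, so ΔM = −121.3 Tg and M = 2904.2 − 121.3 = 2782.9 Tg.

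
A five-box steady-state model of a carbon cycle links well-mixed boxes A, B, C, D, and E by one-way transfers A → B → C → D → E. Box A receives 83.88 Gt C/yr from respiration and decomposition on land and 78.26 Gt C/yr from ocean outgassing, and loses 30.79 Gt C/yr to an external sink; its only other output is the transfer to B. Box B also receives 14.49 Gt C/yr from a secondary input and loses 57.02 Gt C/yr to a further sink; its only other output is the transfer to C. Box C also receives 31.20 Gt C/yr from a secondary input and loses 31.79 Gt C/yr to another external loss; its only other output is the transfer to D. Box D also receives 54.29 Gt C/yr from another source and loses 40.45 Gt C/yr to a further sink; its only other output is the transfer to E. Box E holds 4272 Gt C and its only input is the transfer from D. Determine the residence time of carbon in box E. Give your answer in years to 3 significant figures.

41.9 yr

Box A: F(A→B) = (83.88 + 78.26) − 30.79 = 131.35 Gt C/yr.
Box B: F(B→C) = (131.35 + 14.49) − 57.02 = 88.820 Gt C/yr.
Box C: F(C→D) = (88.820 + 31.20) − 31.79 = 88.230 Gt C/yr.
Box D: F(D→E) = (88.230 + 54.29) − 40.45 = 102.07 Gt C/yr.
Box E throughput = its input = 102.07 Gt C/yr; τ = 4272 / 102.07 = 41.85 yr.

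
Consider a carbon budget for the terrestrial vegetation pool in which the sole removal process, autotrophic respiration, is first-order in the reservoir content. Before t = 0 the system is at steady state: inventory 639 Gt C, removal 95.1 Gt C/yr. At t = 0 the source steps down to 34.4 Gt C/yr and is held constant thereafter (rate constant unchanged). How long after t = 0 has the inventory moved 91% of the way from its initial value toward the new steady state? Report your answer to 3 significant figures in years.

τ = M₀/F₀ = 639/95.1 = 6.719 yr.
The remaining gap fraction is e^(−t/τ); 91% covered ⇒ e^(−t/τ) = 0.0900.
t = −τ ln(0.0900) = 6.719 × 2.408 = 16.18 yr.

16.2 yr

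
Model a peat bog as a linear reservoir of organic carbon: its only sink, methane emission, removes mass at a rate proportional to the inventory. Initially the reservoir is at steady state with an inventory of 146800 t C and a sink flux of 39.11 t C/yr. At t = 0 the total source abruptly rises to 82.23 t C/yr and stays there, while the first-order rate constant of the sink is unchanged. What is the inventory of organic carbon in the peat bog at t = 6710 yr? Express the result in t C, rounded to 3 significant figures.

The sink rate constant is k = F₀/M₀ = 39.11/146800 = 0.0002664 yr⁻¹.
Solving dM/dt = F₁ − kM with M(0) = M₀ gives M(t) = F₁/k + (M₀ − F₁/k)·e^(−kt).
F₁/k = 82.23/0.0002664 = 308650 t C; kt = 0.0002664 × 6710 = 1.788, e^(−kt) = 0.1674.
M(6710) = 308650 + (146800 − 308650) × 0.1674 = 308650 − 27090 = 281570 t C.

282000 t C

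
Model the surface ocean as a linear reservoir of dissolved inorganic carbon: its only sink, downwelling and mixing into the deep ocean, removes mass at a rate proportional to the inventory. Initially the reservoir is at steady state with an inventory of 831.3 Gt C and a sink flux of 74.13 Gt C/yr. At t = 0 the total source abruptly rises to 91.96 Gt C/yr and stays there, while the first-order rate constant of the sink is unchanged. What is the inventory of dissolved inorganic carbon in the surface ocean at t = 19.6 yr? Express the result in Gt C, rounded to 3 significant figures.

τ = M₀/F₀ = 831.3/74.13 = 11.21 yr; rate constant k = 1/τ.
New steady state M_∞ = F₁/k = F₁·τ = 91.96 × 11.21 = 1031.2 Gt C.
M(t) = M_∞ + (M₀ − M_∞)·e^(−t/τ); t/τ = 19.6/11.21 = 1.748, so e^(−t/τ) = 0.1742.
M(t) = 1031.2 − 199.9 × 0.1742 = 996.43 Gt C.

996 Gt C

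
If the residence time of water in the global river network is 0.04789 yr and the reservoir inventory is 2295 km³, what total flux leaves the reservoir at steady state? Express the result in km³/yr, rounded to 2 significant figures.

48000 km³/yr

F = M / τ = 2295 / 0.04789 = 47920 km³/yr.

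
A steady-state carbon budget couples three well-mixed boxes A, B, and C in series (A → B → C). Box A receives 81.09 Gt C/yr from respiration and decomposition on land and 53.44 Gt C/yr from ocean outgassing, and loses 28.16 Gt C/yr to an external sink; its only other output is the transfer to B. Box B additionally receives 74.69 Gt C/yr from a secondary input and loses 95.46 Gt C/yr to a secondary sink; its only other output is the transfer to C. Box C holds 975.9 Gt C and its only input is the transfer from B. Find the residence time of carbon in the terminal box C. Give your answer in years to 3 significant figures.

11.4 yr

Box A: F(A→B) = (81.09 + 53.44) − 28.16 = 106.37 Gt C/yr.
Box B: F(B→C) = (106.37 + 74.69) − 95.46 = 85.600 Gt C/yr.
Box C throughput = its input = 85.600 Gt C/yr; τ = 975.9 / 85.600 = 11.40 yr.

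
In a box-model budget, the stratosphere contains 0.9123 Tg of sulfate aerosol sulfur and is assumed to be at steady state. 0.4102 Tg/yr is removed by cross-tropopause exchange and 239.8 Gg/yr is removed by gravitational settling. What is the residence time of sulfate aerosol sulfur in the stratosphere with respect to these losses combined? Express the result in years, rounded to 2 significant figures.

Convert the gravitational settling flux: 239.8 Gg/yr = 0.2398 Tg/yr.
Total removal = 0.4102 + 0.2398 = 0.65000 Tg/yr.
τ = M / ΣF_out = 0.9123 / 0.65000 = 1.404 yr.

1.4 yr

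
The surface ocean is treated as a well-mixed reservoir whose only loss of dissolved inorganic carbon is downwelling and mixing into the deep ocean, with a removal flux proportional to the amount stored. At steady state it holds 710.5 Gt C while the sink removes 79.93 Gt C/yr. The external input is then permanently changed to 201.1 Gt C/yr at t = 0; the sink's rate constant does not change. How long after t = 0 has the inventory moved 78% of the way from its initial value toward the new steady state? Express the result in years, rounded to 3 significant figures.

13.5 yr

τ = M₀/F₀ = 710.5/79.93 = 8.889 yr.
The remaining gap fraction is e^(−t/τ); 78% covered ⇒ e^(−t/τ) = 0.220.
t = −τ ln(0.220) = 8.889 × 1.514 = 13.46 yr.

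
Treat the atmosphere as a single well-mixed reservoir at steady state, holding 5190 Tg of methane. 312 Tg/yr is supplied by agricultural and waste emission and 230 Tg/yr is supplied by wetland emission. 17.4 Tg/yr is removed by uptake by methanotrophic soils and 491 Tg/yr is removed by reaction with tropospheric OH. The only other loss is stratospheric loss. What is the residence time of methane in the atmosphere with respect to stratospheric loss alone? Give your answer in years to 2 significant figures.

At steady state ΣF_in = ΣF_out.
ΣF_in = 312 + 230 = 542.00 Tg/yr.
Stratospheric loss flux = ΣF_in − (17.4 + 491) = 542.00 − 508.4 = 33.60 Tg/yr.
τ = M / F = 5190 / 33.60 = 154.5 yr.

150 yr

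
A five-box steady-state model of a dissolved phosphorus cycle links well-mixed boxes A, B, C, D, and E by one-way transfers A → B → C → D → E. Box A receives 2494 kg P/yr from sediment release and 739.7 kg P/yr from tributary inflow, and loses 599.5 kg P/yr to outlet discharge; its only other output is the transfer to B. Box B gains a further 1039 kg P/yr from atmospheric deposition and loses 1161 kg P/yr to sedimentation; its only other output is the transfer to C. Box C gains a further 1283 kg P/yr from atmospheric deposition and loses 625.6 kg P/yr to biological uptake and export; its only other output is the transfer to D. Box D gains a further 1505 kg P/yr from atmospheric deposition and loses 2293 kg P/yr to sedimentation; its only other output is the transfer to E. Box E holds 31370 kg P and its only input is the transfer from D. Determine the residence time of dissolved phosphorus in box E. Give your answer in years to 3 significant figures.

Box A: F(A→B) = (2494 + 739.7) − 599.5 = 2634.2 kg P/yr.
Box B: F(B→C) = (2634.2 + 1039) − 1161 = 2512.2 kg P/yr.
Box C: F(C→D) = (2512.2 + 1283) − 625.6 = 3169.6 kg P/yr.
Box D: F(D→E) = (3169.6 + 1505) − 2293 = 2381.6 kg P/yr.
Box E throughput = its input = 2381.6 kg P/yr; τ = 31370 / 2381.6 = 13.17 yr.

13.2 yr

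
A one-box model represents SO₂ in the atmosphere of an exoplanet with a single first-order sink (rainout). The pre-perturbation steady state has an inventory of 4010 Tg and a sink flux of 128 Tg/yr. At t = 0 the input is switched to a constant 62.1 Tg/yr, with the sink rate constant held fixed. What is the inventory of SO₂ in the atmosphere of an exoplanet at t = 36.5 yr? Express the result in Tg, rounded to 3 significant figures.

2590 Tg

τ = M₀/F₀ = 4010/128 = 31.33 yr; rate constant k = 1/τ.
New steady state M_∞ = F₁/k = F₁·τ = 62.1 × 31.33 = 1945.5 Tg.
M(t) = M_∞ + (M₀ − M_∞)·e^(−t/τ); t/τ = 36.5/31.33 = 1.165, so e^(−t/τ) = 0.3119.
M(t) = 1945.5 + 2065 × 0.3119 = 2589.4 Tg.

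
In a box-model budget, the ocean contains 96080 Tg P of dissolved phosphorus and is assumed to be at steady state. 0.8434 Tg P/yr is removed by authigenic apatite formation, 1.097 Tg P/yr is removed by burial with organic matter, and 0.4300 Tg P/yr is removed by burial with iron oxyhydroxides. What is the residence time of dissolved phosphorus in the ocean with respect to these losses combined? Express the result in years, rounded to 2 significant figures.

Total removal = 0.8434 + 1.097 + 0.4300 = 2.3704 Tg P/yr.
τ = M / ΣF_out = 96080 / 2.3704 = 40530 yr.

41000 yr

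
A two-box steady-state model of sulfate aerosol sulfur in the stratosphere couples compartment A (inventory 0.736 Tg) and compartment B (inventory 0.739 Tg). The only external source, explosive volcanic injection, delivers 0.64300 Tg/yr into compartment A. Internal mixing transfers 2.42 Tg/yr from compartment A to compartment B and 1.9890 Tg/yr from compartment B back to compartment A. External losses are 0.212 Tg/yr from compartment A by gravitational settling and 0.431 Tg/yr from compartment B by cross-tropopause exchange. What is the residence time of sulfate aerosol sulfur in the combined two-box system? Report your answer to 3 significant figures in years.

For the system as a whole, the A↔B exchange is internal and contributes nothing to the throughput; only the external sinks remove mass.
M_total = 0.736 + 0.739 = 1.4750 Tg.
ΣF_external_out = 0.212 + 0.431 = 0.64300 Tg/yr.
τ = M_total / ΣF_ext = 1.4750 / 0.64300 = 2.294 yr.

2.29 yr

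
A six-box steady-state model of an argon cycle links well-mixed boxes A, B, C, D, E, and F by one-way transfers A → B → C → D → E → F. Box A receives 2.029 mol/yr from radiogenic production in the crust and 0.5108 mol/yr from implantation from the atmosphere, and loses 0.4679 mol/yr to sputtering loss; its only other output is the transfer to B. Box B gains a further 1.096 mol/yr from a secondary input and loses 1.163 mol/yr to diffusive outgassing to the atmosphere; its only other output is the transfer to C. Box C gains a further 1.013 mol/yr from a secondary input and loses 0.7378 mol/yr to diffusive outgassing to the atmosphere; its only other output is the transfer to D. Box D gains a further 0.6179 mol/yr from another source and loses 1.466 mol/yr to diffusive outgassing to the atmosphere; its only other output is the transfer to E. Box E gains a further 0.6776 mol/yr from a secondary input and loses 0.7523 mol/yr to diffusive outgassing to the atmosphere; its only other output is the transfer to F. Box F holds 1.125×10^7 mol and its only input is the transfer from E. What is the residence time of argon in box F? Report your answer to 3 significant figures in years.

Box A: F(A→B) = (2.029 + 0.5108) − 0.4679 = 2.0719 mol/yr.
Box B: F(B→C) = (2.0719 + 1.096) − 1.163 = 2.0049 mol/yr.
Box C: F(C→D) = (2.0049 + 1.013) − 0.7378 = 2.2801 mol/yr.
Box D: F(D→E) = (2.2801 + 0.6179) − 1.466 = 1.4320 mol/yr.
Box E: F(E→F) = (1.4320 + 0.6776) − 0.7523 = 1.3573 mol/yr.
Box F throughput = its input = 1.3573 mol/yr; τ = 1.125×10^7 / 1.3573 = 8.289×10^6 yr.

8.29×10^6 yr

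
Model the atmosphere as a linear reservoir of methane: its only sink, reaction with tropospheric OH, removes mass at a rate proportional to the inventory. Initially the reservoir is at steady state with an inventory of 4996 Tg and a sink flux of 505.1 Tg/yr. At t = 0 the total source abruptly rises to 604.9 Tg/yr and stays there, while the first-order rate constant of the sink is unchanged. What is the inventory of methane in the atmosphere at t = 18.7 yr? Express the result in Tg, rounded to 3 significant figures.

5830 Tg

The sink rate constant is k = F₀/M₀ = 505.1/4996 = 0.1011 yr⁻¹.
Solving dM/dt = F₁ − kM with M(0) = M₀ gives M(t) = F₁/k + (M₀ − F₁/k)·e^(−kt).
F₁/k = 604.9/0.1011 = 5983.1 Tg; kt = 0.1011 × 18.7 = 1.891, e^(−kt) = 0.1510.
M(18.7) = 5983.1 + (4996 − 5983.1) × 0.1510 = 5983.1 − 149.0 = 5834.1 Tg.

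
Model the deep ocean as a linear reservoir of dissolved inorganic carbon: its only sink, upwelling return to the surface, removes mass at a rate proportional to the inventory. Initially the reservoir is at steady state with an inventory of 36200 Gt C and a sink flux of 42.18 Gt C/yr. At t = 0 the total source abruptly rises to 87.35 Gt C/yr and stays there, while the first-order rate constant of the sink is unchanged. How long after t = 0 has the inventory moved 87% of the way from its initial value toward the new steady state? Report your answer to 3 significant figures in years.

τ = M₀/F₀ = 36200/42.18 = 858.2 yr.
The remaining gap fraction is e^(−t/τ); 87% covered ⇒ e^(−t/τ) = 0.130.
t = −τ ln(0.130) = 858.2 × 2.040 = 1751 yr.

1750 yr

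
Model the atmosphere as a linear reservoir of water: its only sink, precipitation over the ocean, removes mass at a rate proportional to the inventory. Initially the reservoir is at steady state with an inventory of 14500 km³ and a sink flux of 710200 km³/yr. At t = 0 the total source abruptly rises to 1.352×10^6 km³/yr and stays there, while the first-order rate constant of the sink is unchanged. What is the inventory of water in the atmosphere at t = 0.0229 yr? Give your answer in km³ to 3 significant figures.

23300 km³

The sink rate constant is k = F₀/M₀ = 710200/14500 = 48.98 yr⁻¹.
Solving dM/dt = F₁ − kM with M(0) = M₀ gives M(t) = F₁/k + (M₀ − F₁/k)·e^(−kt).
F₁/k = 1.352×10^6/48.98 = 27603 km³; kt = 48.98 × 0.0229 = 1.122, e^(−kt) = 0.3257.
M(0.0229) = 27603 + (14500 − 27603) × 0.3257 = 27603 − 4268 = 23335 km³.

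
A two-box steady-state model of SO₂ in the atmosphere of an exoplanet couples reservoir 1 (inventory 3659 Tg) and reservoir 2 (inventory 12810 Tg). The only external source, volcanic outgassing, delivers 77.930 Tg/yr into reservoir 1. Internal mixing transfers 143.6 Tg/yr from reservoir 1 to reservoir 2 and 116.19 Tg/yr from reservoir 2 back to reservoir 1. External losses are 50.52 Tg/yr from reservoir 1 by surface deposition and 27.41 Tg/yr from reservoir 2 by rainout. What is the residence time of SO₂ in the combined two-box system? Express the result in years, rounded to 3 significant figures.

Treat the two boxes together as one reservoir: the mixing fluxes between them are internal recycling, so τ = ΣM / Σ(external losses).
M_total = 3659 + 12810 = 16469 Tg.
ΣF_external_out = 50.52 + 27.41 = 77.930 Tg/yr.
τ = M_total / ΣF_ext = 16469 / 77.930 = 211.3 yr.

211 yr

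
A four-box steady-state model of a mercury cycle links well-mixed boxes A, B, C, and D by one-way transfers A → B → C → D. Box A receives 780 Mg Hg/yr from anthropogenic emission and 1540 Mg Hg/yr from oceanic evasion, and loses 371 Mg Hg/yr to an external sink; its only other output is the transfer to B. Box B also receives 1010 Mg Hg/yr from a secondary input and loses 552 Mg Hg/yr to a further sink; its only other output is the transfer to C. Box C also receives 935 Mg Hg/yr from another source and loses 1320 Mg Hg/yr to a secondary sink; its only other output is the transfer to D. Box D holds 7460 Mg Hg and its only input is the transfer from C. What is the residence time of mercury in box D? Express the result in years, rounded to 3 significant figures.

3.69 yr

Box A: F(A→B) = (780 + 1540) − 371 = 1949.0 Mg Hg/yr.
Box B: F(B→C) = (1949.0 + 1010) − 552 = 2407.0 Mg Hg/yr.
Box C: F(C→D) = (2407.0 + 935) − 1320 = 2022.0 Mg Hg/yr.
Box D throughput = its input = 2022.0 Mg Hg/yr; τ = 7460 / 2022.0 = 3.689 yr.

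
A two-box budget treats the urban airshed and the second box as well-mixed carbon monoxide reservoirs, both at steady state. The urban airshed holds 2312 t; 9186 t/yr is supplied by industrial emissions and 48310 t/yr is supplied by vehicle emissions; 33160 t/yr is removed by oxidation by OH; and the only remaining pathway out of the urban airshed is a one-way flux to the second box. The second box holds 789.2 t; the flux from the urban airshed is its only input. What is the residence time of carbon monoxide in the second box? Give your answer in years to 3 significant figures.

0.0324 yr

Balance the urban airshed: ΣF_in = 9186 + 48310 = 57496 t/yr.
Flux to the second box = ΣF_in − (33160) = 24336 t/yr.
At steady state the output of the second box equals its input, 24336 t/yr.
τ = M / F = 789.2 / 24336 = 0.03243 yr.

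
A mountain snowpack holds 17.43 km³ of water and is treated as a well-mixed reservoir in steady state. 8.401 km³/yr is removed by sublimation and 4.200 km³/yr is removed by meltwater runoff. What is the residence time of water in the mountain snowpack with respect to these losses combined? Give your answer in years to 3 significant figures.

1.38 yr

Total removal = 8.401 + 4.200 = 12.601 km³/yr.
τ = M / ΣF_out = 17.43 / 12.601 = 1.383 yr.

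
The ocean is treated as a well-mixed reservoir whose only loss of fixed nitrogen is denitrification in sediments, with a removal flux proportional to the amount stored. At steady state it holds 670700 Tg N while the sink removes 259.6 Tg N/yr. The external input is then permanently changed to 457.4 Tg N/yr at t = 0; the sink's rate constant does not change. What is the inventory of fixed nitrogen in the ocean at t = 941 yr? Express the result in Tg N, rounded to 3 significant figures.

Residence time τ = M₀/F₀ = 2584 yr. The eventual steady state is M_∞ = M₀·(F₁/F₀) = 670700 × 457.4/259.6 = 1.1817×10^6 Tg N.
The anomaly ΔM(t) = M(t) − M_∞ decays as ΔM₀·e^(−t/τ) with ΔM₀ = 670700 − 1.1817×10^6 = −511000 Tg N.
At t = 941 yr, e^(−t/τ) = e^(−0.3642) = 0.6947, so ΔM = −355000 Tg N and M = 1.1817×10^6 − 355000 = 826700 Tg N.

827000 Tg N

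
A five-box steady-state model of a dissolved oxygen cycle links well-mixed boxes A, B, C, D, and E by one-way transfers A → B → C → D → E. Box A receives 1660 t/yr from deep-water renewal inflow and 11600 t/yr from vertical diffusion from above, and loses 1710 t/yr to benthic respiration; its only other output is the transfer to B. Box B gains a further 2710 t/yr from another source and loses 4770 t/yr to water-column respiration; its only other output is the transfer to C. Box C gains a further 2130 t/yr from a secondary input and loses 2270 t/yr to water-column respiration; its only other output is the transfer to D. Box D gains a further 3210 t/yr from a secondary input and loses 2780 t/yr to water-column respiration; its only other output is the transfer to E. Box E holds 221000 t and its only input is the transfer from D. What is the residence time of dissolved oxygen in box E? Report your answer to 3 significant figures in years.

Box A: F(A→B) = (1660 + 11600) − 1710 = 11550 t/yr.
Box B: F(B→C) = (11550 + 2710) − 4770 = 9490.0 t/yr.
Box C: F(C→D) = (9490.0 + 2130) − 2270 = 9350.0 t/yr.
Box D: F(D→E) = (9350.0 + 3210) − 2780 = 9780.0 t/yr.
Box E throughput = its input = 9780.0 t/yr; τ = 221000 / 9780.0 = 22.60 yr.

22.6 yr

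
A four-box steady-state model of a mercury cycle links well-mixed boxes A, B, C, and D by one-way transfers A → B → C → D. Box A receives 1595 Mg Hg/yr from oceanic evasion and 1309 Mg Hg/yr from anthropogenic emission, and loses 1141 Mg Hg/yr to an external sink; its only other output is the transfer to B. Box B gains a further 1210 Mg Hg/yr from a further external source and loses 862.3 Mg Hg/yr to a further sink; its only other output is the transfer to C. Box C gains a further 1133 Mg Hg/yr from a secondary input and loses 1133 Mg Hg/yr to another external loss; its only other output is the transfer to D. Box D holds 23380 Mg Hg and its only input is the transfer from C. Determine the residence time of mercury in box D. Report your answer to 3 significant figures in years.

Box A: F(A→B) = (1595 + 1309) − 1141 = 1763.0 Mg Hg/yr.
Box B: F(B→C) = (1763.0 + 1210) − 862.3 = 2110.7 Mg Hg/yr.
Box C: F(C→D) = (2110.7 + 1133) − 1133 = 2110.7 Mg Hg/yr.
Box D throughput = its input = 2110.7 Mg Hg/yr; τ = 23380 / 2110.7 = 11.08 yr.

11.1 yr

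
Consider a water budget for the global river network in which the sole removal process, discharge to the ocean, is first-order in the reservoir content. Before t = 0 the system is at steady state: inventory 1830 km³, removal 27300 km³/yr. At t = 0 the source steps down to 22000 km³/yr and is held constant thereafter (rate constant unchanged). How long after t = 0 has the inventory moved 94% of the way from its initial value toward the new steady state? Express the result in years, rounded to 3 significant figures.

τ = M₀/F₀ = 1830/27300 = 0.06703 yr.
The remaining gap fraction is e^(−t/τ); 94% covered ⇒ e^(−t/τ) = 0.0600.
t = −τ ln(0.0600) = 0.06703 × 2.813 = 0.1886 yr.

0.189 yr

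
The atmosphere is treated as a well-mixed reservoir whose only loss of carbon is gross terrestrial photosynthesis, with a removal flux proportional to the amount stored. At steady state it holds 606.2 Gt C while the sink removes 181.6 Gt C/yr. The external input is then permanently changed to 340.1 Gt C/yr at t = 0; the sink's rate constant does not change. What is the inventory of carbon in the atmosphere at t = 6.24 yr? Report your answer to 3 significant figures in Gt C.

1050 Gt C

The sink rate constant is k = F₀/M₀ = 181.6/606.2 = 0.2996 yr⁻¹.
Solving dM/dt = F₁ − kM with M(0) = M₀ gives M(t) = F₁/k + (M₀ − F₁/k)·e^(−kt).
F₁/k = 340.1/0.2996 = 1135.3 Gt C; kt = 0.2996 × 6.24 = 1.869, e^(−kt) = 0.1542.
M(6.24) = 1135.3 + (606.2 − 1135.3) × 0.1542 = 1135.3 − 81.60 = 1053.7 Gt C.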